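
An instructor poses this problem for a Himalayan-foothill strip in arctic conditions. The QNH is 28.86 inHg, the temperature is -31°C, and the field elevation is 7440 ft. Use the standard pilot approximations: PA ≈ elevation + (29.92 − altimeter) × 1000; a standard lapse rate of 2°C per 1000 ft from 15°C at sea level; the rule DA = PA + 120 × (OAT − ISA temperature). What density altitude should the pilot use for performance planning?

5020 ft

Pressure altitude = 7440 + (29.92 − 28.86) × 1000 = 7440 + (+1060) = 8500 ft.
ISA temperature at 8500 ft = 15 − 2 × (8500/1000) = -2°C.
ISA deviation = -31 − (-2) = -29°C.
Density altitude = 8500 + 120 × (-29) = 5020 ft.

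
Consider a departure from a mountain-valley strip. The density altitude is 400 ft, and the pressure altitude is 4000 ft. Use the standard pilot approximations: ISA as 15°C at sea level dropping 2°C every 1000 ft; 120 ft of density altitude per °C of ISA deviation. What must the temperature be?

-23°C

Density altitude − pressure altitude = 400 − 4000 = -3600 ft.
At 120 ft/°C that is an ISA deviation of -3600/120 = -30°C.
ISA temperature at 4000 ft = 15 − 2 × (4000/1000) = 7°C.
OAT = ISA + deviation = 7 + (-30) = -23°C.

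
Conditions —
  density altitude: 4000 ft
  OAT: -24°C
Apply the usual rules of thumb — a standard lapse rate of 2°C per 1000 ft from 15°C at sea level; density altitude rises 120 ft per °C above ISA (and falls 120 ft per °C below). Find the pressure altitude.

7000 ft

DA = PA + 120 × (OAT − (15 − 2·PA/1000)) = PA + 120·OAT − 1800 + 0.24·PA = 1.24·PA + 120·OAT − 1800.
So 1.24·PA = 4000 − 120 × (-24) + 1800 = 8680.
PA = 8680 / 1.24 = 7000 ft.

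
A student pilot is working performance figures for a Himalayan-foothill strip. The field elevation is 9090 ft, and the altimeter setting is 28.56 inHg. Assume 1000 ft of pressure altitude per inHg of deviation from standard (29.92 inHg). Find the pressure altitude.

10450 ft

Pressure correction = (29.92 − 28.56) × 1000 = +1360 ft.
Pressure altitude = 9090 + (+1360) = 10450 ft.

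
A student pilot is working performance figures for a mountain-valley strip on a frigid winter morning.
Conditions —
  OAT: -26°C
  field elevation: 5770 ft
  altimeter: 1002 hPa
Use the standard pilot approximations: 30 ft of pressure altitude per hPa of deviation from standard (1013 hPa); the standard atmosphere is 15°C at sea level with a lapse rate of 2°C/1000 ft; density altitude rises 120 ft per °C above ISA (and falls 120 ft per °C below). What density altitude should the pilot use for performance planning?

Pressure altitude = 5770 + (1013 − 1002) × 30 = 5770 + (+330) = 6100 ft.
ISA temperature at 6100 ft = 15 − 2 × (6100/1000) = 2.8°C.
ISA deviation = -26 − 2.8 = -28.8°C.
Density altitude = 6100 + 120 × (-28.8) = 2644 ft.

2644 ft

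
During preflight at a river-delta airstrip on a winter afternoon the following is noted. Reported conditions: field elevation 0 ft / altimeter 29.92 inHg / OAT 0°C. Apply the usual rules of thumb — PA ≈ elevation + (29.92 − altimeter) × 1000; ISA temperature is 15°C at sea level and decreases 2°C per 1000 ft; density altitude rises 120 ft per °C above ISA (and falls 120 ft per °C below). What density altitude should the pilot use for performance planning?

Pressure altitude = 0 + (29.92 − 29.92) × 1000 = 0 + (0) = 0 ft.
ISA temperature at 0 ft = 15 − 2 × (0/1000) = 15°C.
ISA deviation = 0 − 15 = -15°C.
Density altitude = 0 + 120 × (-15) = -1800 ft.

-1800 ft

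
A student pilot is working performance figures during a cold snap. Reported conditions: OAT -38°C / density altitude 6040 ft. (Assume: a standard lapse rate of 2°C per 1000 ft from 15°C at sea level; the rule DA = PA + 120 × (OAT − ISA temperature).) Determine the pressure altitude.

DA = PA + 120 × (OAT − (15 − 2·PA/1000)) = PA + 120·OAT − 1800 + 0.24·PA = 1.24·PA + 120·OAT − 1800.
So 1.24·PA = 6040 − 120 × (-38) + 1800 = 12400.
PA = 12400 / 1.24 = 10000 ft.

10000 ft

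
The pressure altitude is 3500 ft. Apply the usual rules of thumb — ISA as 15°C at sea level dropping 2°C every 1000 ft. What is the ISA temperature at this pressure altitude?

ISA temperature = 15 − 2 × (3500/1000) = 15 − 7 = 8°C.

8°C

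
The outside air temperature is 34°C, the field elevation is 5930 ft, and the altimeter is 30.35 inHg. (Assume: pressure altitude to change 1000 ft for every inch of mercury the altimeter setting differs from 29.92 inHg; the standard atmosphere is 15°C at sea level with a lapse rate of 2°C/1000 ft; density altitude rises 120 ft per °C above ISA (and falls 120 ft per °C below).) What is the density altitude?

9100 ft

Pressure altitude = 5930 + (29.92 − 30.35) × 1000 = 5930 + (-430) = 5500 ft.
ISA temperature at 5500 ft = 15 − 2 × (5500/1000) = 4°C.
ISA deviation = 34 − 4 = +30°C.
Density altitude = 5500 + 120 × (30) = 9100 ft.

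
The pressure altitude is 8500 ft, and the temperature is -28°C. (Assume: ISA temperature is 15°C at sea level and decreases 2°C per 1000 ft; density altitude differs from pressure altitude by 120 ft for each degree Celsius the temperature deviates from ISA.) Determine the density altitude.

5380 ft

ISA temperature at 8500 ft = 15 − 2 × (8500/1000) = -2°C.
ISA deviation = -28 − (-2) = -26°C.
Density altitude = 8500 + 120 × (-26) = 8500 + (-3120) = 5380 ft.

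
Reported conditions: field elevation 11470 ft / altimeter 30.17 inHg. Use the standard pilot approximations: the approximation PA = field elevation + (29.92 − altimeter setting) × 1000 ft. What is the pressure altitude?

Pressure correction = (29.92 − 30.17) × 1000 = -250 ft.
Pressure altitude = 11470 + (-250) = 11220 ft.

11220 ft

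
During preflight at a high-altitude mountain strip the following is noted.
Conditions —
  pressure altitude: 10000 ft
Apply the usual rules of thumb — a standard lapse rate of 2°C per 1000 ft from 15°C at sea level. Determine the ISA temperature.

-5°C

ISA temperature = 15 − 2 × (10000/1000) = 15 − 20 = -5°C.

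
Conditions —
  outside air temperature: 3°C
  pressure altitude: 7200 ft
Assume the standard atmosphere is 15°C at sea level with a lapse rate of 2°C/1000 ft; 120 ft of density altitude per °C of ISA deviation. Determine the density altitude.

7488 ft

ISA temperature at 7200 ft = 15 − 2 × (7200/1000) = 0.6°C.
ISA deviation = 3 − 0.6 = +2.4°C.
Density altitude = 7200 + 120 × (2.4) = 7200 + (+288) = 7488 ft.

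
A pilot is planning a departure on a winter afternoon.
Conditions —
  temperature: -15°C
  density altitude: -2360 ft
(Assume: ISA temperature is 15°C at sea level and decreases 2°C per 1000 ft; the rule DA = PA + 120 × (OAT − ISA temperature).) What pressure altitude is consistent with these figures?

1000 ft

DA = PA + 120 × (OAT − (15 − 2·PA/1000)) = PA + 120·OAT − 1800 + 0.24·PA = 1.24·PA + 120·OAT − 1800.
So 1.24·PA = -2360 − 120 × (-15) + 1800 = 1240.
PA = 1240 / 1.24 = 1000 ft.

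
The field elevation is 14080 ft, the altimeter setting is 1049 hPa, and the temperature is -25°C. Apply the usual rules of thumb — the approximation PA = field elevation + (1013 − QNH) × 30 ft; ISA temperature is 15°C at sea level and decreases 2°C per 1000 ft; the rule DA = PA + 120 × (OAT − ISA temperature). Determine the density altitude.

11320 ft

Pressure altitude = 14080 + (1013 − 1049) × 30 = 14080 + (-1080) = 13000 ft.
ISA temperature at 13000 ft = 15 − 2 × (13000/1000) = -11°C.
ISA deviation = -25 − (-11) = -14°C.
Density altitude = 13000 + 120 × (-14) = 11320 ft.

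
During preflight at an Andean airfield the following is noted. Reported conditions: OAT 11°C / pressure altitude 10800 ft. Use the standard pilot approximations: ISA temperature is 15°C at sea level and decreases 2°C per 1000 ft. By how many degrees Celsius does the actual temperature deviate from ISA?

ISA+17.6°C

ISA temperature at 10800 ft = 15 − 2 × (10800/1000) = -6.6°C.
Deviation = OAT − ISA = 11 − (-6.6) = +17.6°C.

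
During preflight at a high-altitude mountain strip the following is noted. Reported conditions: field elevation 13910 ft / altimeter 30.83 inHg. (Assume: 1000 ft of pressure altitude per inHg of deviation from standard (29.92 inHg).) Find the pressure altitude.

Pressure correction = (29.92 − 30.83) × 1000 = -910 ft.
Pressure altitude = 13910 + (-910) = 13000 ft.

13000 ft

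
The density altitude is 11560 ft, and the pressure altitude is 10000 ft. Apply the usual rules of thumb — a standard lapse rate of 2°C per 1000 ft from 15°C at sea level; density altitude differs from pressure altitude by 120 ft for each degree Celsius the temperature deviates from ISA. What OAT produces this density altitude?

Density altitude − pressure altitude = 11560 − 10000 = +1560 ft.
At 120 ft/°C that is an ISA deviation of 1560/120 = +13°C.
ISA temperature at 10000 ft = 15 − 2 × (10000/1000) = -5°C.
OAT = ISA + deviation = -5 + (+13) = 8°C.

8°C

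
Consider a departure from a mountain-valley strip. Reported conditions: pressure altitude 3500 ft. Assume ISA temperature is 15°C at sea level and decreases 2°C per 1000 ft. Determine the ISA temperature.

ISA temperature = 15 − 2 × (3500/1000) = 15 − 7 = 8°C.

8°C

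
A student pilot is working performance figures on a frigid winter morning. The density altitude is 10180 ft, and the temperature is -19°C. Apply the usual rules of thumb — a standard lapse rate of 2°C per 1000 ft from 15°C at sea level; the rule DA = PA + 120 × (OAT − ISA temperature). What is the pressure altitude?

11500 ft

DA = PA + 120 × (OAT − (15 − 2·PA/1000)) = PA + 120·OAT − 1800 + 0.24·PA = 1.24·PA + 120·OAT − 1800.
So 1.24·PA = 10180 − 120 × (-19) + 1800 = 14260.
PA = 14260 / 1.24 = 11500 ft.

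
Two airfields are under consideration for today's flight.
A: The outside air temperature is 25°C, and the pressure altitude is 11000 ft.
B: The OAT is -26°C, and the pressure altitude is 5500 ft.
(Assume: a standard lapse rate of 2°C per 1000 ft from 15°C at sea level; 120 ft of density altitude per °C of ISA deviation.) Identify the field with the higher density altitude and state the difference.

A: ISA temp = -7°C, deviation +32°C, DA = 11000 + 120 × 32 = 14840 ft.
B: ISA temp = 4°C, deviation -30°C, DA = 5500 + 120 × (-30) = 1900 ft.
A is higher by 14840 − 1900 = 12940 ft.

A by 12940 ft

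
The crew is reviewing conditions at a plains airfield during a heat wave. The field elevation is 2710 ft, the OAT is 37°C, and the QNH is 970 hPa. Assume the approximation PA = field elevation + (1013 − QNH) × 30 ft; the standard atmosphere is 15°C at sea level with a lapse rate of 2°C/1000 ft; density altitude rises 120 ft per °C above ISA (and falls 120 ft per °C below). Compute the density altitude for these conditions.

7600 ft

Pressure altitude = 2710 + (1013 − 970) × 30 = 2710 + (+1290) = 4000 ft.
ISA temperature at 4000 ft = 15 − 2 × (4000/1000) = 7°C.
ISA deviation = 37 − 7 = +30°C.
Density altitude = 4000 + 120 × (30) = 7600 ft.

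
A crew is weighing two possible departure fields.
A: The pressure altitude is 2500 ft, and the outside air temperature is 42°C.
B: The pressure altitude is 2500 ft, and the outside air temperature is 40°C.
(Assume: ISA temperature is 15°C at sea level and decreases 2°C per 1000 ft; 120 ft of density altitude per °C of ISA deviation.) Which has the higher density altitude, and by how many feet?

A: ISA temp = 10°C, deviation +32°C, DA = 2500 + 120 × 32 = 6340 ft.
B: ISA temp = 10°C, deviation +30°C, DA = 2500 + 120 × 30 = 6100 ft.
A is higher by 6340 − 6100 = 240 ft.

A by 240 ft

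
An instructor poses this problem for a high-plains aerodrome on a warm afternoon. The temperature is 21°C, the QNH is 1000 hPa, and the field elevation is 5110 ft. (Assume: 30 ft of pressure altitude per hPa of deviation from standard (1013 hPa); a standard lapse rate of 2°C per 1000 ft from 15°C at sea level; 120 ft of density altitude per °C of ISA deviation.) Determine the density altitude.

7540 ft

Pressure altitude = 5110 + (1013 − 1000) × 30 = 5110 + (+390) = 5500 ft.
ISA temperature at 5500 ft = 15 − 2 × (5500/1000) = 4°C.
ISA deviation = 21 − 4 = +17°C.
Density altitude = 5500 + 120 × (17) = 7540 ft.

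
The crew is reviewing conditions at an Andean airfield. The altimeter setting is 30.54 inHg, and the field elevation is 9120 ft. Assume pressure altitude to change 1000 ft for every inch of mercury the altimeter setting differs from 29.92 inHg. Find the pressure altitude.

Pressure correction = (29.92 − 30.54) × 1000 = -620 ft.
Pressure altitude = 9120 + (-620) = 8500 ft.

8500 ft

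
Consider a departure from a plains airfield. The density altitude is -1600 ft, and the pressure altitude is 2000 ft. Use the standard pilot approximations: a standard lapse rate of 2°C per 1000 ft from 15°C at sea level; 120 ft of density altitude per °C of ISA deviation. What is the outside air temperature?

-19°C

Density altitude − pressure altitude = -1600 − 2000 = -3600 ft.
At 120 ft/°C that is an ISA deviation of -3600/120 = -30°C.
ISA temperature at 2000 ft = 15 − 2 × (2000/1000) = 11°C.
OAT = ISA + deviation = 11 + (-30) = -19°C.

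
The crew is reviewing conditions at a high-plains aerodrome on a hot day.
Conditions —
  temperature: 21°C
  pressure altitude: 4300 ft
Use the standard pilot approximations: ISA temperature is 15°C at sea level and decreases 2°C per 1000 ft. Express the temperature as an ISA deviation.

ISA temperature at 4300 ft = 15 − 2 × (4300/1000) = 6.4°C.
Deviation = OAT − ISA = 21 − 6.4 = +14.6°C.

ISA+14.6°C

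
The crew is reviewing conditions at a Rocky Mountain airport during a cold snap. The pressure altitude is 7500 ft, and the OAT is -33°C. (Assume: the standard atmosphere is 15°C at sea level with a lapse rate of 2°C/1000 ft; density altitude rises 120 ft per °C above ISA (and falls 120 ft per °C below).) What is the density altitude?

3540 ft

ISA temperature at 7500 ft = 15 − 2 × (7500/1000) = 0°C.
ISA deviation = -33 − 0 = -33°C.
Density altitude = 7500 + 120 × (-33) = 7500 + (-3960) = 3540 ft.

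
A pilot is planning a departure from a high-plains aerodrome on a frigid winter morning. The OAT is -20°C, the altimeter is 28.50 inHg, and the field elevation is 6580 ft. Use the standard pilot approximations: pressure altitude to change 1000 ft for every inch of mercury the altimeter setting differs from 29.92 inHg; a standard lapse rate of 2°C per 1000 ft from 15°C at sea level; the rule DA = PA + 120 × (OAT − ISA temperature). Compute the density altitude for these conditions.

Pressure altitude = 6580 + (29.92 − 28.50) × 1000 = 6580 + (+1420) = 8000 ft.
ISA temperature at 8000 ft = 15 − 2 × (8000/1000) = -1°C.
ISA deviation = -20 − (-1) = -19°C.
Density altitude = 8000 + 120 × (-19) = 5720 ft.

5720 ft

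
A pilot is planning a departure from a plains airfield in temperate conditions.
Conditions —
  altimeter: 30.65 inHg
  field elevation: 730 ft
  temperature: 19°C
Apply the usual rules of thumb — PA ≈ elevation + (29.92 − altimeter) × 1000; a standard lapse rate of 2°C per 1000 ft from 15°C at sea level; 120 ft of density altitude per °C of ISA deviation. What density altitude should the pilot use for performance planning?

Pressure altitude = 730 + (29.92 − 30.65) × 1000 = 730 + (-730) = 0 ft.
ISA temperature at 0 ft = 15 − 2 × (0/1000) = 15°C.
ISA deviation = 19 − 15 = +4°C.
Density altitude = 0 + 120 × (4) = 480 ft.

480 ft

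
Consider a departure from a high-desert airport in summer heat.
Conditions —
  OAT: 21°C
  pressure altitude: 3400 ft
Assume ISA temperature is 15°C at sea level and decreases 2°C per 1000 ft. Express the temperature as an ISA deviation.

ISA+12.8°C

ISA temperature at 3400 ft = 15 − 2 × (3400/1000) = 8.2°C.
Deviation = OAT − ISA = 21 − 8.2 = +12.8°C.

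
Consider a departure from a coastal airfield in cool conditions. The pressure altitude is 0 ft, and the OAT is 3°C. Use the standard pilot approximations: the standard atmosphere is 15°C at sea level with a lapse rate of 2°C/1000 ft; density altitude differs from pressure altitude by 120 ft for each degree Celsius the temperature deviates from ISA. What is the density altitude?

-1440 ft

ISA temperature at 0 ft = 15 − 2 × (0/1000) = 15°C.
ISA deviation = 3 − 15 = -12°C.
Density altitude = 0 + 120 × (-12) = 0 + (-1440) = -1440 ft.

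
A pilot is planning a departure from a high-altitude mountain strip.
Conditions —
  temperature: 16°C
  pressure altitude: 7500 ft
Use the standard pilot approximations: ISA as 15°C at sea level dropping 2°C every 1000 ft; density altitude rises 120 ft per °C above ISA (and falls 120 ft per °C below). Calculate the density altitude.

9420 ft

ISA temperature at 7500 ft = 15 − 2 × (7500/1000) = 0°C.
ISA deviation = 16 − 0 = +16°C.
Density altitude = 7500 + 120 × (16) = 7500 + (+1920) = 9420 ft.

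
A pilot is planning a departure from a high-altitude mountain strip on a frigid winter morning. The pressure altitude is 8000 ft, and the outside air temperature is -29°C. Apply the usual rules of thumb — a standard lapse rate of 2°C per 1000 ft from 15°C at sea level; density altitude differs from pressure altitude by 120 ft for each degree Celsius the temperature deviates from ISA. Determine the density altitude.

4640 ft

ISA temperature at 8000 ft = 15 − 2 × (8000/1000) = -1°C.
ISA deviation = -29 − (-1) = -28°C.
Density altitude = 8000 + 120 × (-28) = 8000 + (-3360) = 4640 ft.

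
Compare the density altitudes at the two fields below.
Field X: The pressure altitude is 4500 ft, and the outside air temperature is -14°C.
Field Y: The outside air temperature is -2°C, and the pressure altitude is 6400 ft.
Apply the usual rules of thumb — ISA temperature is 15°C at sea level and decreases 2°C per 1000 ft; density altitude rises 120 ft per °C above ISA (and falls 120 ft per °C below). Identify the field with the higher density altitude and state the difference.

Field Y by 3796 ft

Field X: ISA temp = 6°C, deviation -20°C, DA = 4500 + 120 × (-20) = 2100 ft.
Field Y: ISA temp = 2.2°C, deviation -4.2°C, DA = 6400 + 120 × (-4.2) = 5896 ft.
Field Y is higher by 5896 − 2100 = 3796 ft.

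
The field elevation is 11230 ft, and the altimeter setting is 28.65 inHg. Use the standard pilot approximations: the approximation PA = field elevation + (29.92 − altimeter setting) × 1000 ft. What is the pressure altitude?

Pressure correction = (29.92 − 28.65) × 1000 = +1270 ft.
Pressure altitude = 11230 + (+1270) = 12500 ft.

12500 ft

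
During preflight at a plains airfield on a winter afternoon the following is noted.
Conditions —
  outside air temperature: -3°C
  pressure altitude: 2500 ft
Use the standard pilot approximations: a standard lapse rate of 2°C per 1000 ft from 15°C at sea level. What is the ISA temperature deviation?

ISA-13°C

ISA temperature at 2500 ft = 15 − 2 × (2500/1000) = 10°C.
Deviation = OAT − ISA = -3 − 10 = -13°C.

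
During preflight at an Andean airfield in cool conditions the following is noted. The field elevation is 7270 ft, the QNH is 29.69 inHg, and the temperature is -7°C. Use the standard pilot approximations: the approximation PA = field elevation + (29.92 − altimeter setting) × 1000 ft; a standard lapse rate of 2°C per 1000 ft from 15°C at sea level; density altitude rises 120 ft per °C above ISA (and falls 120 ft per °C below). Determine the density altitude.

Pressure altitude = 7270 + (29.92 − 29.69) × 1000 = 7270 + (+230) = 7500 ft.
ISA temperature at 7500 ft = 15 − 2 × (7500/1000) = 0°C.
ISA deviation = -7 − 0 = -7°C.
Density altitude = 7500 + 120 × (-7) = 6660 ft.

6660 ft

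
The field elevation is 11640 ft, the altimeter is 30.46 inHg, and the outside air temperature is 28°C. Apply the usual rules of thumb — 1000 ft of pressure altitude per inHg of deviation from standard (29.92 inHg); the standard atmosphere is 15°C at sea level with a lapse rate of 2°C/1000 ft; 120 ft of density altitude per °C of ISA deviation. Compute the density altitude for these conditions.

15324 ft

Pressure altitude = 11640 + (29.92 − 30.46) × 1000 = 11640 + (-540) = 11100 ft.
ISA temperature at 11100 ft = 15 − 2 × (11100/1000) = -7.2°C.
ISA deviation = 28 − (-7.2) = +35.2°C.
Density altitude = 11100 + 120 × (35.2) = 15324 ft.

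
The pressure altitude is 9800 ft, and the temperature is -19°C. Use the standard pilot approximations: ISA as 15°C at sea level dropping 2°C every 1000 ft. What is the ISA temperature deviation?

ISA temperature at 9800 ft = 15 − 2 × (9800/1000) = -4.6°C.
Deviation = OAT − ISA = -19 − (-4.6) = -14.4°C.

ISA-14.4°C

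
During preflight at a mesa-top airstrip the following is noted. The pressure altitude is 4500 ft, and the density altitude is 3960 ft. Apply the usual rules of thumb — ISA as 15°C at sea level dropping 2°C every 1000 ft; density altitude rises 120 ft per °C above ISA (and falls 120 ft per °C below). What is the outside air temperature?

1.5°C

Density altitude − pressure altitude = 3960 − 4500 = -540 ft.
At 120 ft/°C that is an ISA deviation of -540/120 = -4.5°C.
ISA temperature at 4500 ft = 15 − 2 × (4500/1000) = 6°C.
OAT = ISA + deviation = 6 + (-4.5) = 1.5°C.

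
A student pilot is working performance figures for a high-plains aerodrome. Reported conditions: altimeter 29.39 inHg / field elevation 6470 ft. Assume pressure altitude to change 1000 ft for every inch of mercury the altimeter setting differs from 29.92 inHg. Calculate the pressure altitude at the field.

Pressure correction = (29.92 − 29.39) × 1000 = +530 ft.
Pressure altitude = 6470 + (+530) = 7000 ft.

7000 ft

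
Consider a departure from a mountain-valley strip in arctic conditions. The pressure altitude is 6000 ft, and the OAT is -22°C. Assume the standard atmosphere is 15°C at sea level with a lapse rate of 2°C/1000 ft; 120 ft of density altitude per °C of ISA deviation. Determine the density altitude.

3000 ft

ISA temperature at 6000 ft = 15 − 2 × (6000/1000) = 3°C.
ISA deviation = -22 − 3 = -25°C.
Density altitude = 6000 + 120 × (-25) = 6000 + (-3000) = 3000 ft.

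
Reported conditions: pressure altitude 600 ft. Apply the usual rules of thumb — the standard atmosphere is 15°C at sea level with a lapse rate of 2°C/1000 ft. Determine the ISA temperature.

ISA temperature = 15 − 2 × (600/1000) = 15 − 1.2 = 13.8°C.

13.8°C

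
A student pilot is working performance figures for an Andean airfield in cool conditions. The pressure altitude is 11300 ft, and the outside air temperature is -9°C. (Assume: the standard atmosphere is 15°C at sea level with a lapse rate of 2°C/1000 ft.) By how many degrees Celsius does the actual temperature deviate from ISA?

ISA-1.4°C

ISA temperature at 11300 ft = 15 − 2 × (11300/1000) = -7.6°C.
Deviation = OAT − ISA = -9 − (-7.6) = -1.4°C.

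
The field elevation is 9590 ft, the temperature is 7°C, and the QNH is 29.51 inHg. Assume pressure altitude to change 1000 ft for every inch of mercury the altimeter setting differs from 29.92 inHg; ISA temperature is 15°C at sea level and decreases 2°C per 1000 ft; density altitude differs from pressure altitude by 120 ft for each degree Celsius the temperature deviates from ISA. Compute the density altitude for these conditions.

Pressure altitude = 9590 + (29.92 − 29.51) × 1000 = 9590 + (+410) = 10000 ft.
ISA temperature at 10000 ft = 15 − 2 × (10000/1000) = -5°C.
ISA deviation = 7 − (-5) = +12°C.
Density altitude = 10000 + 120 × (12) = 11440 ft.

11440 ft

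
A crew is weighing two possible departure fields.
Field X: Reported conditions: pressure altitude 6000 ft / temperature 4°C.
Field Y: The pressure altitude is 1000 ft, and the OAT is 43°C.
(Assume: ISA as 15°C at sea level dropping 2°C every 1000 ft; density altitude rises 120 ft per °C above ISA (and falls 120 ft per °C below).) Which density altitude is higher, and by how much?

Field X: ISA temp = 3°C, deviation +1°C, DA = 6000 + 120 × 1 = 6120 ft.
Field Y: ISA temp = 13°C, deviation +30°C, DA = 1000 + 120 × 30 = 4600 ft.
Field X is higher by 6120 − 4600 = 1520 ft.

Field X by 1520 ft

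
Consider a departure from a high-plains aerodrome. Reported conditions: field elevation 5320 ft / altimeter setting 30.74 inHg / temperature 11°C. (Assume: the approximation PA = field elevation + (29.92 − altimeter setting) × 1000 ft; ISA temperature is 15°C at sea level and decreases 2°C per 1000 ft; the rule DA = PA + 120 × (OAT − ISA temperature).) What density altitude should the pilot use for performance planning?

Pressure altitude = 5320 + (29.92 − 30.74) × 1000 = 5320 + (-820) = 4500 ft.
ISA temperature at 4500 ft = 15 − 2 × (4500/1000) = 6°C.
ISA deviation = 11 − 6 = +5°C.
Density altitude = 4500 + 120 × (5) = 5100 ft.

5100 ft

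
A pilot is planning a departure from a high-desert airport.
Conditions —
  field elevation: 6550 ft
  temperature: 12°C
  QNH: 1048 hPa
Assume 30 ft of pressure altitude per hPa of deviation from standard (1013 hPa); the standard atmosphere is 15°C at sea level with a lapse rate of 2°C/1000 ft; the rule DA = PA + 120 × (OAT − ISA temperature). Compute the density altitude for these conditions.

Pressure altitude = 6550 + (1013 − 1048) × 30 = 6550 + (-1050) = 5500 ft.
ISA temperature at 5500 ft = 15 − 2 × (5500/1000) = 4°C.
ISA deviation = 12 − 4 = +8°C.
Density altitude = 5500 + 120 × (8) = 6460 ft.

6460 ft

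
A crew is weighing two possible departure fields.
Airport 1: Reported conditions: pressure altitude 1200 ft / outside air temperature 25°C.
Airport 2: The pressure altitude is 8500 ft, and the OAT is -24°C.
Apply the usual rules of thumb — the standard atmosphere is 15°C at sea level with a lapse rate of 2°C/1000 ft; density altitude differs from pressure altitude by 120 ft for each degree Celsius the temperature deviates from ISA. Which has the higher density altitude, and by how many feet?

Airport 1: ISA temp = 12.6°C, deviation +12.4°C, DA = 1200 + 120 × 12.4 = 2688 ft.
Airport 2: ISA temp = -2°C, deviation -22°C, DA = 8500 + 120 × (-22) = 5860 ft.
Airport 2 is higher by 5860 − 2688 = 3172 ft.

Airport 2 by 3172 ft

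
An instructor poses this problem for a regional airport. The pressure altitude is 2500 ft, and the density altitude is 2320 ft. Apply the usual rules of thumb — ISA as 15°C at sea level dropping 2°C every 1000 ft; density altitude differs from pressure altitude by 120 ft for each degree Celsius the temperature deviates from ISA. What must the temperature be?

Density altitude − pressure altitude = 2320 − 2500 = -180 ft.
At 120 ft/°C that is an ISA deviation of -180/120 = -1.5°C.
ISA temperature at 2500 ft = 15 − 2 × (2500/1000) = 10°C.
OAT = ISA + deviation = 10 + (-1.5) = 8.5°C.

8.5°C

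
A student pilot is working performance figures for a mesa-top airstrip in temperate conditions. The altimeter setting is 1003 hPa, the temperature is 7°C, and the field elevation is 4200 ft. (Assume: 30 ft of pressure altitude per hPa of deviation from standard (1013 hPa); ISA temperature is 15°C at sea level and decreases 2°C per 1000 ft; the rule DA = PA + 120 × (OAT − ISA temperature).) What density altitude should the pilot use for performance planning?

Pressure altitude = 4200 + (1013 − 1003) × 30 = 4200 + (+300) = 4500 ft.
ISA temperature at 4500 ft = 15 − 2 × (4500/1000) = 6°C.
ISA deviation = 7 − 6 = +1°C.
Density altitude = 4500 + 120 × (1) = 4620 ft.

4620 ft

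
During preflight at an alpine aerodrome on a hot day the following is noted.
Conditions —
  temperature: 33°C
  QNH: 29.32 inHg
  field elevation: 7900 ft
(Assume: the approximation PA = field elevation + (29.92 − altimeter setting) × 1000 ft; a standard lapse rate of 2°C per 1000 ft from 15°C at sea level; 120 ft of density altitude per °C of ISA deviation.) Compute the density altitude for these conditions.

12700 ft

Pressure altitude = 7900 + (29.92 − 29.32) × 1000 = 7900 + (+600) = 8500 ft.
ISA temperature at 8500 ft = 15 − 2 × (8500/1000) = -2°C.
ISA deviation = 33 − (-2) = +35°C.
Density altitude = 8500 + 120 × (35) = 12700 ft.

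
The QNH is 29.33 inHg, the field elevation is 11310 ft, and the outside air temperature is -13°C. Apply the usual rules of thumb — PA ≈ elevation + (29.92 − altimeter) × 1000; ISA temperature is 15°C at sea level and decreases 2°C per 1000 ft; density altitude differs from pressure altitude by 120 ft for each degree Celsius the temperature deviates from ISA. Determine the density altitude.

Pressure altitude = 11310 + (29.92 − 29.33) × 1000 = 11310 + (+590) = 11900 ft.
ISA temperature at 11900 ft = 15 − 2 × (11900/1000) = -8.8°C.
ISA deviation = -13 − (-8.8) = -4.2°C.
Density altitude = 11900 + 120 × (-4.2) = 11396 ft.

11396 ft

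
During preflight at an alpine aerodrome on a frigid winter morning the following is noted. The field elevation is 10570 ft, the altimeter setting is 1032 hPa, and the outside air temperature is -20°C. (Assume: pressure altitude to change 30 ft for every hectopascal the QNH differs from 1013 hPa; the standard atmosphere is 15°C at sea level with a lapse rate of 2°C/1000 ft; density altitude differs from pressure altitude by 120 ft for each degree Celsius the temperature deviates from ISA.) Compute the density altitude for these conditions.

Pressure altitude = 10570 + (1013 − 1032) × 30 = 10570 + (-570) = 10000 ft.
ISA temperature at 10000 ft = 15 − 2 × (10000/1000) = -5°C.
ISA deviation = -20 − (-5) = -15°C.
Density altitude = 10000 + 120 × (-15) = 8200 ft.

8200 ft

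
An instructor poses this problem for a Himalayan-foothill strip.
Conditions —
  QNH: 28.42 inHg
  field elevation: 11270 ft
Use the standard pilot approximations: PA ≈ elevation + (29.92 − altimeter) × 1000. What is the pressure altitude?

12770 ft

Pressure correction = (29.92 − 28.42) × 1000 = +1500 ft.
Pressure altitude = 11270 + (+1500) = 12770 ft.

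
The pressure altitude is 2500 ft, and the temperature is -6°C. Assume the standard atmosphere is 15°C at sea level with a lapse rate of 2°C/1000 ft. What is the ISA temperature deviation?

ISA temperature at 2500 ft = 15 − 2 × (2500/1000) = 10°C.
Deviation = OAT − ISA = -6 − 10 = -16°C.

ISA-16°C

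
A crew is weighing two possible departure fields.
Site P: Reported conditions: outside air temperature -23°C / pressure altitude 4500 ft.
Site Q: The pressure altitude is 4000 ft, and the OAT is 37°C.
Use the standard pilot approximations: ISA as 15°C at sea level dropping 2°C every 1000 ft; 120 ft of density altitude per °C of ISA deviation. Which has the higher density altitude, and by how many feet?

Site P: ISA temp = 6°C, deviation -29°C, DA = 4500 + 120 × (-29) = 1020 ft.
Site Q: ISA temp = 7°C, deviation +30°C, DA = 4000 + 120 × 30 = 7600 ft.
Site Q is higher by 7600 − 1020 = 6580 ft.

Site Q by 6580 ft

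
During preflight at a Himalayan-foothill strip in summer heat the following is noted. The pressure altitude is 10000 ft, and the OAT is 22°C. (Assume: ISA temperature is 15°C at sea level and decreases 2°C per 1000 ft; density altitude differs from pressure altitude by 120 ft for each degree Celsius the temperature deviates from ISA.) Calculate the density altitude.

ISA temperature at 10000 ft = 15 − 2 × (10000/1000) = -5°C.
ISA deviation = 22 − (-5) = +27°C.
Density altitude = 10000 + 120 × (27) = 10000 + (+3240) = 13240 ft.

13240 ft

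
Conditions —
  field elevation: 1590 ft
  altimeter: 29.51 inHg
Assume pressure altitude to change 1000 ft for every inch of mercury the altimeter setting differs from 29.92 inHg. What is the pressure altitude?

Pressure correction = (29.92 − 29.51) × 1000 = +410 ft.
Pressure altitude = 1590 + (+410) = 2000 ft.

2000 ft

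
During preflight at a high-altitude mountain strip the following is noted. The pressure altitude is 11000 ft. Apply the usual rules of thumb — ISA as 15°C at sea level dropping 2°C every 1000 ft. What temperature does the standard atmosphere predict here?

-7°C

ISA temperature = 15 − 2 × (11000/1000) = 15 − 22 = -7°C.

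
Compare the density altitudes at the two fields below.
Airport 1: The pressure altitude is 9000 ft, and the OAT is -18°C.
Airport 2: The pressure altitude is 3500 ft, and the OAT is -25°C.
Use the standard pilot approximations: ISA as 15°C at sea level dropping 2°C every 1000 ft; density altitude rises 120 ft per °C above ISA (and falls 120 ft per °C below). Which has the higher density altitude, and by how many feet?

Airport 1 by 7660 ft

Airport 1: ISA temp = -3°C, deviation -15°C, DA = 9000 + 120 × (-15) = 7200 ft.
Airport 2: ISA temp = 8°C, deviation -33°C, DA = 3500 + 120 × (-33) = -460 ft.
Airport 1 is higher by 7200 − (-460) = 7660 ft.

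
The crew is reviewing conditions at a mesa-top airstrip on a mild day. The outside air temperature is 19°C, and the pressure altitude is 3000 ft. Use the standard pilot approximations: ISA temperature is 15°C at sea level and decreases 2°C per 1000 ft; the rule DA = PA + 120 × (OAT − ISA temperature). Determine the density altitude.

ISA temperature at 3000 ft = 15 − 2 × (3000/1000) = 9°C.
ISA deviation = 19 − 9 = +10°C.
Density altitude = 3000 + 120 × (10) = 3000 + (+1200) = 4200 ft.

4200 ft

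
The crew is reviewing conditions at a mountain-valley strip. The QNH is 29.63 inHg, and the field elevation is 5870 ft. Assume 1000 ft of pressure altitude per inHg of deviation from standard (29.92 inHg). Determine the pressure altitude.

6160 ft

Pressure correction = (29.92 − 29.63) × 1000 = +290 ft.
Pressure altitude = 5870 + (+290) = 6160 ft.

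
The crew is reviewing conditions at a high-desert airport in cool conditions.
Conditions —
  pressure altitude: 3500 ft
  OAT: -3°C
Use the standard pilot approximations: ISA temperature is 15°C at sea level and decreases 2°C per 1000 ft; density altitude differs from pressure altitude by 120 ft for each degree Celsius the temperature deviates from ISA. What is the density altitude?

ISA temperature at 3500 ft = 15 − 2 × (3500/1000) = 8°C.
ISA deviation = -3 − 8 = -11°C.
Density altitude = 3500 + 120 × (-11) = 3500 + (-1320) = 2180 ft.

2180 ft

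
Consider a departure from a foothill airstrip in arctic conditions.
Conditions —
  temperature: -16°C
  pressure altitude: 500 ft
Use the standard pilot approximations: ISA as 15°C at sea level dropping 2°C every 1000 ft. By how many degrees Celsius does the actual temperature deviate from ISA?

ISA-30°C

ISA temperature at 500 ft = 15 − 2 × (500/1000) = 14°C.
Deviation = OAT − ISA = -16 − 14 = -30°C.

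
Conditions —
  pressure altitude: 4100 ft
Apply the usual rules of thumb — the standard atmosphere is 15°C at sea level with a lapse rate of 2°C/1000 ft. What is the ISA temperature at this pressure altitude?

6.8°C

ISA temperature = 15 − 2 × (4100/1000) = 15 − 8.2 = 6.8°C.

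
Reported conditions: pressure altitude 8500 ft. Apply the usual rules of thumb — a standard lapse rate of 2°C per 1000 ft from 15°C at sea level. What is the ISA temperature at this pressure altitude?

ISA temperature = 15 − 2 × (8500/1000) = 15 − 17 = -2°C.

-2°C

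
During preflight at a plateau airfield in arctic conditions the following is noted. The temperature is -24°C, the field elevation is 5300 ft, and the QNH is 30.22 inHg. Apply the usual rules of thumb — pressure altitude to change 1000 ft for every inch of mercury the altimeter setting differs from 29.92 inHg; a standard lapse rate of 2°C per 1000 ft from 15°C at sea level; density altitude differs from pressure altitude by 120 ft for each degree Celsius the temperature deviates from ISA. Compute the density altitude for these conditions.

Pressure altitude = 5300 + (29.92 − 30.22) × 1000 = 5300 + (-300) = 5000 ft.
ISA temperature at 5000 ft = 15 − 2 × (5000/1000) = 5°C.
ISA deviation = -24 − 5 = -29°C.
Density altitude = 5000 + 120 × (-29) = 1520 ft.

1520 ft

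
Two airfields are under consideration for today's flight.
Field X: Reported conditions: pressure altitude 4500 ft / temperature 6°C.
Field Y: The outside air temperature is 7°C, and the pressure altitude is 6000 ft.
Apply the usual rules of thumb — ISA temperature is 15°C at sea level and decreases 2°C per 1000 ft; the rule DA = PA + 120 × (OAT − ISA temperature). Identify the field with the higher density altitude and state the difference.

Field Y by 1980 ft

Field X: ISA temp = 6°C, deviation 0°C, DA = 4500 + 120 × 0 = 4500 ft.
Field Y: ISA temp = 3°C, deviation +4°C, DA = 6000 + 120 × 4 = 6480 ft.
Field Y is higher by 6480 − 4500 = 1980 ft.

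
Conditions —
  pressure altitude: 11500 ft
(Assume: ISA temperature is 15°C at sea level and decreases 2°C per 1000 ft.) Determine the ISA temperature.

ISA temperature = 15 − 2 × (11500/1000) = 15 − 23 = -8°C.

-8°C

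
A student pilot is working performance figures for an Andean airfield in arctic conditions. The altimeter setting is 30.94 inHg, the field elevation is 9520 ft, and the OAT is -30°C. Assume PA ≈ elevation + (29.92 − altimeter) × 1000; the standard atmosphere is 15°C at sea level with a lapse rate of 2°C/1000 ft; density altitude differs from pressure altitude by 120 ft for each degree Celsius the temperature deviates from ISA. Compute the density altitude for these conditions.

Pressure altitude = 9520 + (29.92 − 30.94) × 1000 = 9520 + (-1020) = 8500 ft.
ISA temperature at 8500 ft = 15 − 2 × (8500/1000) = -2°C.
ISA deviation = -30 − (-2) = -28°C.
Density altitude = 8500 + 120 × (-28) = 5140 ft.

5140 ft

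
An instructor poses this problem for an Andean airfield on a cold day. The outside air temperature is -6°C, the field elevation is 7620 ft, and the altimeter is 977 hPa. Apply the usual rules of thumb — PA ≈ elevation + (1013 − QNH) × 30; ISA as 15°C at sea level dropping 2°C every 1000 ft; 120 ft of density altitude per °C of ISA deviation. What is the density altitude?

8268 ft

Pressure altitude = 7620 + (1013 − 977) × 30 = 7620 + (+1080) = 8700 ft.
ISA temperature at 8700 ft = 15 − 2 × (8700/1000) = -2.4°C.
ISA deviation = -6 − (-2.4) = -3.6°C.
Density altitude = 8700 + 120 × (-3.6) = 8268 ft.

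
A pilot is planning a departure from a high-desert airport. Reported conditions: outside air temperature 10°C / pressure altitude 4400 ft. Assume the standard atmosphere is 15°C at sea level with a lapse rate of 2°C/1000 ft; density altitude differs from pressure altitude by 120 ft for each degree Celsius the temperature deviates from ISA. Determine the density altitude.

ISA temperature at 4400 ft = 15 − 2 × (4400/1000) = 6.2°C.
ISA deviation = 10 − 6.2 = +3.8°C.
Density altitude = 4400 + 120 × (3.8) = 4400 + (+456) = 4856 ft.

4856 ft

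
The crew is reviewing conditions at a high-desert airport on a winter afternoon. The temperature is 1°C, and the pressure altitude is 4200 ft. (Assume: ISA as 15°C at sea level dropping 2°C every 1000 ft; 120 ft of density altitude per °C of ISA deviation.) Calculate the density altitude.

ISA temperature at 4200 ft = 15 − 2 × (4200/1000) = 6.6°C.
ISA deviation = 1 − 6.6 = -5.6°C.
Density altitude = 4200 + 120 × (-5.6) = 4200 + (-672) = 3528 ft.

3528 ft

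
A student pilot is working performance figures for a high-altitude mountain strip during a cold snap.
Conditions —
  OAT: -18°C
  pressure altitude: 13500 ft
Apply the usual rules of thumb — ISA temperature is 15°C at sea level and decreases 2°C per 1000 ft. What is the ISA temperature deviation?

ISA temperature at 13500 ft = 15 − 2 × (13500/1000) = -12°C.
Deviation = OAT − ISA = -18 − (-12) = -6°C.

ISA-6°C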